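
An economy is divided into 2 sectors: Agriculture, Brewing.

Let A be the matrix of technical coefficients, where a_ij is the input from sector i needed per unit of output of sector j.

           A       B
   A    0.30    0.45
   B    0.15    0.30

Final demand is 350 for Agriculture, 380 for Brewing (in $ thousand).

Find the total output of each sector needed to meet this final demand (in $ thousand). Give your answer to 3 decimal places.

x_A = 984.615, x_B = 753.846

I − A =
  [   0.70    -0.45]
  [  -0.15     0.70]
det(I−A) = (0.70)(0.70) − (-0.45)(-0.15) = 0.4225
adj(I−A) = [[0.70, 0.45], [0.15, 0.70]]
(I − A)⁻¹ = adj(I−A) / det(I−A) ≈
  [   1.6568     1.0651]
  [   0.3550     1.6568]
x = (I − A)⁻¹ d = adj(I−A)·d / det(I−A), with det(I−A) = 0.4225:
  x_A = (0.70·350 + 0.45·380) / 0.4225 = 416.00 / 0.4225 ≈ 984.615
  x_B = (0.15·350 + 0.70·380) / 0.4225 = 318.50 / 0.4225 ≈ 753.846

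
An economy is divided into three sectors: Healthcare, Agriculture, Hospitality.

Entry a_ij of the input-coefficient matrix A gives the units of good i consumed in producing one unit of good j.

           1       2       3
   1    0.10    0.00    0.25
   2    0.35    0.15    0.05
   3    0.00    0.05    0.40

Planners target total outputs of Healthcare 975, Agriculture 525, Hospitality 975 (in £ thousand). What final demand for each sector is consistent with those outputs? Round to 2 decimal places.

I − A =
  [   0.90     0.00    -0.25]
  [  -0.35     0.85    -0.05]
  [   0.00    -0.05     0.60]
d = (I − A) x:
  d_1 = (+0.90)·975 + (+0.00)·525 + (-0.25)·975 = 633.75
  d_2 = (-0.35)·975 + (+0.85)·525 + (-0.05)·975 = 56.25
  d_3 = (+0.00)·975 + (-0.05)·525 + (+0.60)·975 = 558.75

d_1 = 633.75, d_2 = 56.25, d_3 = 558.75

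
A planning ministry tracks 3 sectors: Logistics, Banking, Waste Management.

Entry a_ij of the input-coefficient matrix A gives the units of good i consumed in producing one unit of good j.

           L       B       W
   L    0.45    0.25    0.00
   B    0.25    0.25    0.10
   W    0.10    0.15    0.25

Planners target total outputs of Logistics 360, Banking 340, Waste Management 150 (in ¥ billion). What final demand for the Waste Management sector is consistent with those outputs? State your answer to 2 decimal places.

d_W = 25.50

I − A =
  [   0.55    -0.25     0.00]
  [  -0.25     0.75    -0.10]
  [  -0.10    -0.15     0.75]
d = (I − A) x:
  d_L = (+0.55)·360 + (-0.25)·340 + (+0.00)·150 = 113.00
  d_B = (-0.25)·360 + (+0.75)·340 + (-0.10)·150 = 150.00
  d_W = (-0.10)·360 + (-0.15)·340 + (+0.75)·150 = 25.50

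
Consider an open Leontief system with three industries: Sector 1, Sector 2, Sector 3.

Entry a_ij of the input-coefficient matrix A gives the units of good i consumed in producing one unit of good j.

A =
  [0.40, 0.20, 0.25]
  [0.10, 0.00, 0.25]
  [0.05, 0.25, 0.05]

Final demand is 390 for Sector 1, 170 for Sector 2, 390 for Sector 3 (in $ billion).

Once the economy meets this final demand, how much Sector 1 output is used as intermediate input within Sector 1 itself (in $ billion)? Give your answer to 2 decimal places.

I − A =
  [   0.60    -0.20    -0.25]
  [  -0.10     1.00    -0.25]
  [  -0.05    -0.25     0.95]
Cofactors of I−A, C_ij = (−1)^(i+j)·(minor ij) (rows/columns in the sector order above):
  C_11 = (1.00)(0.95) − (-0.25)(-0.25) = 0.8875
  C_12 = −[(-0.10)(0.95) − (-0.25)(-0.05)] = 0.1075
  C_13 = (-0.10)(-0.25) − (1.00)(-0.05) = 0.0750
  C_21 = −[(-0.20)(0.95) − (-0.25)(-0.25)] = 0.2525
  C_22 = (0.60)(0.95) − (-0.25)(-0.05) = 0.5575
  C_23 = −[(0.60)(-0.25) − (-0.20)(-0.05)] = 0.1600
  C_31 = (-0.20)(-0.25) − (-0.25)(1.00) = 0.3000
  C_32 = −[(0.60)(-0.25) − (-0.25)(-0.10)] = 0.1750
  C_33 = (0.60)(1.00) − (-0.20)(-0.10) = 0.5800
det(I−A) = Σ_j (I−A)_1j·C_1j = (0.60)(0.8875) + (-0.20)(0.1075) + (-0.25)(0.0750) = 0.49225
adj(I−A) = Cᵀ =
  [ 0.8875   0.2525   0.3000]
  [ 0.1075   0.5575   0.1750]
  [ 0.0750   0.1600   0.5800]
(I − A)⁻¹ = adj(I−A) / det(I−A) ≈
  [   1.8029     0.5130     0.6094]
  [   0.2184     1.1326     0.3555]
  [   0.1524     0.3250     1.1783]
First solve x = (I − A)⁻¹ d = adj(I−A)·d / det(I−A); in particular x_1 = (0.8875·390 + 0.2525·170 + 0.3000·390) / 0.49225 = 506.05 / 0.49225 ≈ 1028.0345.
Intermediate flow from 1 to 1: z_11 = a_11 · x_1 = 0.40 × 506.05 / 0.49225 = 202.42 / 0.49225 ≈ 411.21.

z_11 = 411.21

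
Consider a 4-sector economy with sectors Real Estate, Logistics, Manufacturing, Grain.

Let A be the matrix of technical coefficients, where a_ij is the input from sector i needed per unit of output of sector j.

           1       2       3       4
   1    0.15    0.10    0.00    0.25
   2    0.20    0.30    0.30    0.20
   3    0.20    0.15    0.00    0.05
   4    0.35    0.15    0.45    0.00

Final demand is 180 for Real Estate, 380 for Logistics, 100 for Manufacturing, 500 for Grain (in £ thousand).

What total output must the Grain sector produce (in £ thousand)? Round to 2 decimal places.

I − A =
  [   0.85    -0.10     0.00    -0.25]
  [  -0.20     0.70    -0.30    -0.20]
  [  -0.20    -0.15     1.00    -0.05]
  [  -0.35    -0.15    -0.45     1.00]
Compute the cofactors C_ij = (−1)^(i+j)·(3×3 minor ij) of I−A; the adjugate is their transpose:
adj(I−A) = Cᵀ =
  [ 0.593500   0.152125   0.129000   0.185250]
  [ 0.348750   0.720875   0.327750   0.247750]
  [ 0.188250   0.150000   0.473750   0.100750]
  [ 0.344750   0.228875   0.307500   0.530750]
det(I−A) = Σ_j (I−A)_1j·C_1j = (0.85)(0.593500) + (-0.10)(0.348750) + (0.00)(0.188250) + (-0.25)(0.344750) = 0.3834125
(I − A)⁻¹ = adj(I−A) / det(I−A) ≈
  [   1.5479     0.3968     0.3365     0.4832]
  [   0.9096     1.8802     0.8548     0.6462]
  [   0.4910     0.3912     1.2356     0.2628]
  [   0.8992     0.5969     0.8020     1.3843]
x = (I − A)⁻¹ d = adj(I−A)·d / det(I−A), with det(I−A) = 0.3834125:
  x_1 = (0.593500·180 + 0.152125·380 + 0.129000·100 + 0.185250·500) / 0.3834125 = 270.1625 / 0.3834125 ≈ 704.63
  x_2 = (0.348750·180 + 0.720875·380 + 0.327750·100 + 0.247750·500) / 0.3834125 = 493.3575 / 0.3834125 ≈ 1286.75
  x_3 = (0.188250·180 + 0.150000·380 + 0.473750·100 + 0.100750·500) / 0.3834125 = 188.635 / 0.3834125 ≈ 491.99
  x_4 = (0.344750·180 + 0.228875·380 + 0.307500·100 + 0.530750·500) / 0.3834125 = 445.1525 / 0.3834125 ≈ 1161.03

x_4 = 1161.03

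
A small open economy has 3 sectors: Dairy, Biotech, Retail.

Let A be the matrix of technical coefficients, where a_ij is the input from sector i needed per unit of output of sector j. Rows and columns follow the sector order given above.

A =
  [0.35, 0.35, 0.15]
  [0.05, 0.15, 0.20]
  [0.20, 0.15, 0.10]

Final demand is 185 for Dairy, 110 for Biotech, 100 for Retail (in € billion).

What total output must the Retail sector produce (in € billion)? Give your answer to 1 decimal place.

x_3 = 248.6

I − A =
  [   0.65    -0.35    -0.15]
  [  -0.05     0.85    -0.20]
  [  -0.20    -0.15     0.90]
Cofactors of I−A, C_ij = (−1)^(i+j)·(minor ij) (rows/columns in the sector order above):
  C_11 = (0.85)(0.90) − (-0.20)(-0.15) = 0.7350
  C_12 = −[(-0.05)(0.90) − (-0.20)(-0.20)] = 0.0850
  C_13 = (-0.05)(-0.15) − (0.85)(-0.20) = 0.1775
  C_21 = −[(-0.35)(0.90) − (-0.15)(-0.15)] = 0.3375
  C_22 = (0.65)(0.90) − (-0.15)(-0.20) = 0.5550
  C_23 = −[(0.65)(-0.15) − (-0.35)(-0.20)] = 0.1675
  C_31 = (-0.35)(-0.20) − (-0.15)(0.85) = 0.1975
  C_32 = −[(0.65)(-0.20) − (-0.15)(-0.05)] = 0.1375
  C_33 = (0.65)(0.85) − (-0.35)(-0.05) = 0.5350
det(I−A) = Σ_j (I−A)_1j·C_1j = (0.65)(0.7350) + (-0.35)(0.0850) + (-0.15)(0.1775) = 0.421375
adj(I−A) = Cᵀ =
  [ 0.7350   0.3375   0.1975]
  [ 0.0850   0.5550   0.1375]
  [ 0.1775   0.1675   0.5350]
(I − A)⁻¹ = adj(I−A) / det(I−A) ≈
  [   1.7443     0.8009     0.4687]
  [   0.2017     1.3171     0.3263]
  [   0.4212     0.3975     1.2697]
x = (I − A)⁻¹ d = adj(I−A)·d / det(I−A), with det(I−A) = 0.421375:
  x_1 = (0.7350·185 + 0.3375·110 + 0.1975·100) / 0.421375 = 192.85 / 0.421375 ≈ 457.7
  x_2 = (0.0850·185 + 0.5550·110 + 0.1375·100) / 0.421375 = 90.525 / 0.421375 ≈ 214.8
  x_3 = (0.1775·185 + 0.1675·110 + 0.5350·100) / 0.421375 = 104.7625 / 0.421375 ≈ 248.6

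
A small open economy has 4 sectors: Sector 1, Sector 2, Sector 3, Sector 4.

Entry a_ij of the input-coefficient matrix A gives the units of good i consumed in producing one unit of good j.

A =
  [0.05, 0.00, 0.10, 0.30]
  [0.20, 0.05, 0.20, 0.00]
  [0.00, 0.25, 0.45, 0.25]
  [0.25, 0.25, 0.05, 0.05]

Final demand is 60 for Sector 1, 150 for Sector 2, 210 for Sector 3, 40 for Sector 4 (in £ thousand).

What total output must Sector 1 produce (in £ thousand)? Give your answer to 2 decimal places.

I − A =
  [   0.95     0.00    -0.10    -0.30]
  [  -0.20     0.95    -0.20     0.00]
  [   0.00    -0.25     0.55    -0.25]
  [  -0.25    -0.25    -0.05     0.95]
Compute the cofactors C_ij = (−1)^(i+j)·(3×3 minor ij) of I−A; the adjugate is their transpose:
adj(I−A) = Cᵀ =
  [ 0.424500   0.075000   0.119500   0.165500]
  [ 0.114500   0.437000   0.187500   0.085500]
  [ 0.119375   0.266250   0.771125   0.240625]
  [ 0.148125   0.148750   0.121375   0.443875]
det(I−A) = Σ_j (I−A)_1j·C_1j = (0.95)(0.424500) + (0.00)(0.114500) + (-0.10)(0.119375) + (-0.30)(0.148125) = 0.3469
(I − A)⁻¹ = adj(I−A) / det(I−A) ≈
  [   1.2237     0.2162     0.3445     0.4771]
  [   0.3301     1.2597     0.5405     0.2465]
  [   0.3441     0.7675     2.2229     0.6936]
  [   0.4270     0.4288     0.3499     1.2795]
x = (I − A)⁻¹ d = adj(I−A)·d / det(I−A), with det(I−A) = 0.3469:
  x_1 = (0.424500·60 + 0.075000·150 + 0.119500·210 + 0.165500·40) / 0.3469 = 68.435 / 0.3469 ≈ 197.28
  x_2 = (0.114500·60 + 0.437000·150 + 0.187500·210 + 0.085500·40) / 0.3469 = 115.215 / 0.3469 ≈ 332.13
  x_3 = (0.119375·60 + 0.266250·150 + 0.771125·210 + 0.240625·40) / 0.3469 = 218.66125 / 0.3469 ≈ 630.33
  x_4 = (0.148125·60 + 0.148750·150 + 0.121375·210 + 0.443875·40) / 0.3469 = 74.44375 / 0.3469 ≈ 214.60

x_1 = 197.28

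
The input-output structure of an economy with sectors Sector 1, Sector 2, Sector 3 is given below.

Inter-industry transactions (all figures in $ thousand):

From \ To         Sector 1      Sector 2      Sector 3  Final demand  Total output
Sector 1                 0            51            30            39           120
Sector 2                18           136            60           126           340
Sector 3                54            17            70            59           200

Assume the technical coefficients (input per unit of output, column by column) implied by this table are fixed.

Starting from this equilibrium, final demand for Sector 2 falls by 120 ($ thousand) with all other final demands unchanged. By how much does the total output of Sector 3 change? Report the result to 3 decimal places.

Technical coefficients a_ij = z_ij / X_j:
  a_11 = 0/120 = 0.00, a_21 = 18/120 = 0.15, a_31 = 54/120 = 0.45
  a_12 = 51/340 = 0.15, a_22 = 136/340 = 0.40, a_32 = 17/340 = 0.05
  a_13 = 30/200 = 0.15, a_23 = 60/200 = 0.30, a_33 = 70/200 = 0.35
I − A =
  [   1.00    -0.15    -0.15]
  [  -0.15     0.60    -0.30]
  [  -0.45    -0.05     0.65]
Cofactors of I−A, C_ij = (−1)^(i+j)·(minor ij) (rows/columns in the sector order above):
  C_11 = (0.60)(0.65) − (-0.30)(-0.05) = 0.3750
  C_12 = −[(-0.15)(0.65) − (-0.30)(-0.45)] = 0.2325
  C_13 = (-0.15)(-0.05) − (0.60)(-0.45) = 0.2775
  C_21 = −[(-0.15)(0.65) − (-0.15)(-0.05)] = 0.1050
  C_22 = (1.00)(0.65) − (-0.15)(-0.45) = 0.5825
  C_23 = −[(1.00)(-0.05) − (-0.15)(-0.45)] = 0.1175
  C_31 = (-0.15)(-0.30) − (-0.15)(0.60) = 0.1350
  C_32 = −[(1.00)(-0.30) − (-0.15)(-0.15)] = 0.3225
  C_33 = (1.00)(0.60) − (-0.15)(-0.15) = 0.5775
det(I−A) = Σ_j (I−A)_1j·C_1j = (1.00)(0.3750) + (-0.15)(0.2325) + (-0.15)(0.2775) = 0.2985
adj(I−A) = Cᵀ =
  [ 0.3750   0.1050   0.1350]
  [ 0.2325   0.5825   0.3225]
  [ 0.2775   0.1175   0.5775]
(I − A)⁻¹ = adj(I−A) / det(I−A) ≈
  [   1.2563     0.3518     0.4523]
  [   0.7789     1.9514     1.0804]
  [   0.9296     0.3936     1.9347]
Δx = (I − A)⁻¹ Δd with Δd having -120 in the Sector 2 component and 0 elsewhere.
So Δx_3 = L_32 · (-120), where L_32 = adj(I−A)_32 / det(I−A) = 0.1175 / 0.2985.
Δx_3 = 0.1175 × (-120) / 0.2985 = -14.10 / 0.2985 ≈ -47.236.

Δx_3 = -47.236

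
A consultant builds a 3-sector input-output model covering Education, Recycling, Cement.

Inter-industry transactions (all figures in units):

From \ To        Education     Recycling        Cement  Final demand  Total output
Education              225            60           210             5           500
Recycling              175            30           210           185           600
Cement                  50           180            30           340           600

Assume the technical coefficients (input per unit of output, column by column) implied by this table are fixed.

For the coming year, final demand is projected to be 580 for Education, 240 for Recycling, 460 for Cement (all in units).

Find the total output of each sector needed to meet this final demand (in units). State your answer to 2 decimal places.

Technical coefficients a_ij = z_ij / X_j:
  a_11 = 225/500 = 0.45, a_21 = 175/500 = 0.35, a_31 = 50/500 = 0.10
  a_12 = 60/600 = 0.10, a_22 = 30/600 = 0.05, a_32 = 180/600 = 0.30
  a_13 = 210/600 = 0.35, a_23 = 210/600 = 0.35, a_33 = 30/600 = 0.05
I − A =
  [   0.55    -0.10    -0.35]
  [  -0.35     0.95    -0.35]
  [  -0.10    -0.30     0.95]
Cofactors of I−A, C_ij = (−1)^(i+j)·(minor ij) (rows/columns in the sector order above):
  C_11 = (0.95)(0.95) − (-0.35)(-0.30) = 0.7975
  C_12 = −[(-0.35)(0.95) − (-0.35)(-0.10)] = 0.3675
  C_13 = (-0.35)(-0.30) − (0.95)(-0.10) = 0.2000
  C_21 = −[(-0.10)(0.95) − (-0.35)(-0.30)] = 0.2000
  C_22 = (0.55)(0.95) − (-0.35)(-0.10) = 0.4875
  C_23 = −[(0.55)(-0.30) − (-0.10)(-0.10)] = 0.1750
  C_31 = (-0.10)(-0.35) − (-0.35)(0.95) = 0.3675
  C_32 = −[(0.55)(-0.35) − (-0.35)(-0.35)] = 0.3150
  C_33 = (0.55)(0.95) − (-0.10)(-0.35) = 0.4875
det(I−A) = Σ_j (I−A)_1j·C_1j = (0.55)(0.7975) + (-0.10)(0.3675) + (-0.35)(0.2000) = 0.331875
adj(I−A) = Cᵀ =
  [ 0.7975   0.2000   0.3675]
  [ 0.3675   0.4875   0.3150]
  [ 0.2000   0.1750   0.4875]
(I − A)⁻¹ = adj(I−A) / det(I−A) ≈
  [   2.4030     0.6026     1.1073]
  [   1.1073     1.4689     0.9492]
  [   0.6026     0.5273     1.4689]
x = (I − A)⁻¹ d = adj(I−A)·d / det(I−A), with det(I−A) = 0.331875:
  x_1 = (0.7975·580 + 0.2000·240 + 0.3675·460) / 0.331875 = 679.60 / 0.331875 ≈ 2047.76
  x_2 = (0.3675·580 + 0.4875·240 + 0.3150·460) / 0.331875 = 475.05 / 0.331875 ≈ 1431.41
  x_3 = (0.2000·580 + 0.1750·240 + 0.4875·460) / 0.331875 = 382.25 / 0.331875 ≈ 1151.79

x_1 = 2047.76, x_2 = 1431.41, x_3 = 1151.79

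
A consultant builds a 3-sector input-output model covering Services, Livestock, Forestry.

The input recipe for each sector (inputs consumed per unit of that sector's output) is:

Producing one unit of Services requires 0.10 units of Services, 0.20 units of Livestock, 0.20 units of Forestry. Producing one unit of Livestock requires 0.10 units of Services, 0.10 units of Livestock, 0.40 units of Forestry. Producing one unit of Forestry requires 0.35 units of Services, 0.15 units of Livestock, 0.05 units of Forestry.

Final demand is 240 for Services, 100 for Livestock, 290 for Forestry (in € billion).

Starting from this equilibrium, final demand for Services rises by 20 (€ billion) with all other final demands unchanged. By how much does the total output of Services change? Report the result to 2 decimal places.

Δx_S = 26.39

I − A =
  [   0.90    -0.10    -0.35]
  [  -0.20     0.90    -0.15]
  [  -0.20    -0.40     0.95]
Cofactors of I−A, C_ij = (−1)^(i+j)·(minor ij) (rows/columns in the sector order above):
  C_11 = (0.90)(0.95) − (-0.15)(-0.40) = 0.7950
  C_12 = −[(-0.20)(0.95) − (-0.15)(-0.20)] = 0.2200
  C_13 = (-0.20)(-0.40) − (0.90)(-0.20) = 0.2600
  C_21 = −[(-0.10)(0.95) − (-0.35)(-0.40)] = 0.2350
  C_22 = (0.90)(0.95) − (-0.35)(-0.20) = 0.7850
  C_23 = −[(0.90)(-0.40) − (-0.10)(-0.20)] = 0.3800
  C_31 = (-0.10)(-0.15) − (-0.35)(0.90) = 0.3300
  C_32 = −[(0.90)(-0.15) − (-0.35)(-0.20)] = 0.2050
  C_33 = (0.90)(0.90) − (-0.10)(-0.20) = 0.7900
det(I−A) = Σ_j (I−A)_1j·C_1j = (0.90)(0.7950) + (-0.10)(0.2200) + (-0.35)(0.2600) = 0.6025
adj(I−A) = Cᵀ =
  [ 0.7950   0.2350   0.3300]
  [ 0.2200   0.7850   0.2050]
  [ 0.2600   0.3800   0.7900]
(I − A)⁻¹ = adj(I−A) / det(I−A) ≈
  [   1.3195     0.3900     0.5477]
  [   0.3651     1.3029     0.3402]
  [   0.4315     0.6307     1.3112]
Δx = (I − A)⁻¹ Δd with Δd having +20 in the Services component and 0 elsewhere.
So Δx_S = L_SS · (+20), where L_SS = adj(I−A)_SS / det(I−A) = 0.7950 / 0.6025.
Δx_S = 0.7950 × (+20) / 0.6025 = 15.90 / 0.6025 ≈ 26.39.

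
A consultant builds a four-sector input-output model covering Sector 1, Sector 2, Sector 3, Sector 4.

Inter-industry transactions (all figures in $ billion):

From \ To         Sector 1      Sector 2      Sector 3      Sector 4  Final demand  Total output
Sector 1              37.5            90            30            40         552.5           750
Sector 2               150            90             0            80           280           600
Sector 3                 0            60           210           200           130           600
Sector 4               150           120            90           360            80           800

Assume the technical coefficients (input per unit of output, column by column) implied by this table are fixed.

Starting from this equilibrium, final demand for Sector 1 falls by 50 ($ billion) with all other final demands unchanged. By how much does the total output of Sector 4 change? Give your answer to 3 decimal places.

Δx_4 = -31.303

Technical coefficients a_ij = z_ij / X_j:
  a_11 = 37.5/750 = 0.05, a_21 = 150/750 = 0.20, a_31 = 0/750 = 0.00, a_41 = 150/750 = 0.20
  a_12 = 90/600 = 0.15, a_22 = 90/600 = 0.15, a_32 = 60/600 = 0.10, a_42 = 120/600 = 0.20
  a_13 = 30/600 = 0.05, a_23 = 0/600 = 0.00, a_33 = 210/600 = 0.35, a_43 = 90/600 = 0.15
  a_14 = 40/800 = 0.05, a_24 = 80/800 = 0.10, a_34 = 200/800 = 0.25, a_44 = 360/800 = 0.45
I − A =
  [   0.95    -0.15    -0.05    -0.05]
  [  -0.20     0.85     0.00    -0.10]
  [   0.00    -0.10     0.65    -0.25]
  [  -0.20    -0.20    -0.15     0.55]
Compute the cofactors C_ij = (−1)^(i+j)·(3×3 minor ij) of I−A; the adjugate is their transpose:
adj(I−A) = Cᵀ =
  [ 0.257500   0.060500   0.031000   0.048500]
  [ 0.077000   0.295000   0.022250   0.070750]
  [ 0.065500   0.106250   0.395125   0.204875]
  [ 0.139500   0.158250   0.127125   0.504375]
det(I−A) = Σ_j (I−A)_1j·C_1j = (0.95)(0.257500) + (-0.15)(0.077000) + (-0.05)(0.065500) + (-0.05)(0.139500) = 0.222825
(I − A)⁻¹ = adj(I−A) / det(I−A) ≈
  [   1.1556     0.2715     0.1391     0.2177]
  [   0.3456     1.3239     0.0999     0.3175]
  [   0.2940     0.4768     1.7733     0.9194]
  [   0.6261     0.7102     0.5705     2.2635]
Δx = (I − A)⁻¹ Δd with Δd having -50 in the Sector 1 component and 0 elsewhere.
So Δx_4 = L_41 · (-50), where L_41 = adj(I−A)_41 / det(I−A) = 0.139500 / 0.222825.
Δx_4 = 0.139500 × (-50) / 0.222825 = -6.975 / 0.222825 ≈ -31.303.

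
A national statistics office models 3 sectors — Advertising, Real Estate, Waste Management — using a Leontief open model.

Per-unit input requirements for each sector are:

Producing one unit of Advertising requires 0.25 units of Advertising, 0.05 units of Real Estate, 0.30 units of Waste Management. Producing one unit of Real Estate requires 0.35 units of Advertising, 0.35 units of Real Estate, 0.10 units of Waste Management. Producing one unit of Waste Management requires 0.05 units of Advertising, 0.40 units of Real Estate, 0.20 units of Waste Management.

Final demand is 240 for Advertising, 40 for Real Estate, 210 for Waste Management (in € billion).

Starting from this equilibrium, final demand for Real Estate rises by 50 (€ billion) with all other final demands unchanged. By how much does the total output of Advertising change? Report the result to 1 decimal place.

I − A =
  [   0.75    -0.35    -0.05]
  [  -0.05     0.65    -0.40]
  [  -0.30    -0.10     0.80]
Cofactors of I−A, C_ij = (−1)^(i+j)·(minor ij) (rows/columns in the sector order above):
  C_11 = (0.65)(0.80) − (-0.40)(-0.10) = 0.4800
  C_12 = −[(-0.05)(0.80) − (-0.40)(-0.30)] = 0.1600
  C_13 = (-0.05)(-0.10) − (0.65)(-0.30) = 0.2000
  C_21 = −[(-0.35)(0.80) − (-0.05)(-0.10)] = 0.2850
  C_22 = (0.75)(0.80) − (-0.05)(-0.30) = 0.5850
  C_23 = −[(0.75)(-0.10) − (-0.35)(-0.30)] = 0.1800
  C_31 = (-0.35)(-0.40) − (-0.05)(0.65) = 0.1725
  C_32 = −[(0.75)(-0.40) − (-0.05)(-0.05)] = 0.3025
  C_33 = (0.75)(0.65) − (-0.35)(-0.05) = 0.4700
det(I−A) = Σ_j (I−A)_1j·C_1j = (0.75)(0.4800) + (-0.35)(0.1600) + (-0.05)(0.2000) = 0.2940
adj(I−A) = Cᵀ =
  [ 0.4800   0.2850   0.1725]
  [ 0.1600   0.5850   0.3025]
  [ 0.2000   0.1800   0.4700]
(I − A)⁻¹ = adj(I−A) / det(I−A) ≈
  [   1.6327     0.9694     0.5867]
  [   0.5442     1.9898     1.0289]
  [   0.6803     0.6122     1.5986]
Δx = (I − A)⁻¹ Δd with Δd having +50 in the Real Estate component and 0 elsewhere.
So Δx_A = L_AR · (+50), where L_AR = adj(I−A)_AR / det(I−A) = 0.2850 / 0.2940.
Δx_A = 0.2850 × (+50) / 0.2940 = 14.25 / 0.2940 ≈ 48.5.

Δx_A = 48.5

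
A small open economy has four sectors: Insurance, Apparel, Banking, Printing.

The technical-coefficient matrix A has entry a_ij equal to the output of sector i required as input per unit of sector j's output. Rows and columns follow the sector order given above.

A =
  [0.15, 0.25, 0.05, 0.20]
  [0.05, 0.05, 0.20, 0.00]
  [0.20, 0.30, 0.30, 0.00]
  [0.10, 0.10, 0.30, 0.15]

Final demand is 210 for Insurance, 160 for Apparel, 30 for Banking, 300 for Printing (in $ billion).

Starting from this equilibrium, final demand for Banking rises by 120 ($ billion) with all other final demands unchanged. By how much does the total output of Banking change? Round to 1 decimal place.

Δx_B = 203.6

I − A =
  [   0.85    -0.25    -0.05    -0.20]
  [  -0.05     0.95    -0.20     0.00]
  [  -0.20    -0.30     0.70     0.00]
  [  -0.10    -0.10    -0.30     0.85]
Compute the cofactors C_ij = (−1)^(i+j)·(3×3 minor ij) of I−A; the adjugate is their transpose:
adj(I−A) = Cᵀ =
  [ 0.514250   0.193500   0.143875   0.121000]
  [ 0.063750   0.471250   0.145625   0.015000]
  [ 0.174250   0.257250   0.655750   0.041000]
  [ 0.129500   0.169000   0.265500   0.485250]
det(I−A) = Σ_j (I−A)_1j·C_1j = (0.85)(0.514250) + (-0.25)(0.063750) + (-0.05)(0.174250) + (-0.20)(0.129500) = 0.3865625
(I − A)⁻¹ = adj(I−A) / det(I−A) ≈
  [   1.3303     0.5006     0.3722     0.3130]
  [   0.1649     1.2191     0.3767     0.0388]
  [   0.4508     0.6655     1.6964     0.1061]
  [   0.3350     0.4372     0.6868     1.2553]
Δx = (I − A)⁻¹ Δd with Δd having +120 in the Banking component and 0 elsewhere.
So Δx_B = L_BB · (+120), where L_BB = adj(I−A)_BB / det(I−A) = 0.655750 / 0.3865625.
Δx_B = 0.655750 × (+120) / 0.3865625 = 78.69 / 0.3865625 ≈ 203.6.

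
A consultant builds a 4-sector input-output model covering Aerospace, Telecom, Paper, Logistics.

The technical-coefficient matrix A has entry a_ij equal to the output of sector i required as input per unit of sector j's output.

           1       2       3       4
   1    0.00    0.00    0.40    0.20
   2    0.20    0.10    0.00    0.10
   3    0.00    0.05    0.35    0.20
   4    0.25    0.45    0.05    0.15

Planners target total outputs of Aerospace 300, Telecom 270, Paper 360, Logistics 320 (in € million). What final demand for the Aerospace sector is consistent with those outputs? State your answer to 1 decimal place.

I − A =
  [   1.00     0.00    -0.40    -0.20]
  [  -0.20     0.90     0.00    -0.10]
  [   0.00    -0.05     0.65    -0.20]
  [  -0.25    -0.45    -0.05     0.85]
d = (I − A) x:
  d_1 = (+1.00)·300 + (+0.00)·270 + (-0.40)·360 + (-0.20)·320 = 92.0
  d_2 = (-0.20)·300 + (+0.90)·270 + (+0.00)·360 + (-0.10)·320 = 151.0
  d_3 = (+0.00)·300 + (-0.05)·270 + (+0.65)·360 + (-0.20)·320 = 156.5
  d_4 = (-0.25)·300 + (-0.45)·270 + (-0.05)·360 + (+0.85)·320 = 57.5

d_1 = 92.0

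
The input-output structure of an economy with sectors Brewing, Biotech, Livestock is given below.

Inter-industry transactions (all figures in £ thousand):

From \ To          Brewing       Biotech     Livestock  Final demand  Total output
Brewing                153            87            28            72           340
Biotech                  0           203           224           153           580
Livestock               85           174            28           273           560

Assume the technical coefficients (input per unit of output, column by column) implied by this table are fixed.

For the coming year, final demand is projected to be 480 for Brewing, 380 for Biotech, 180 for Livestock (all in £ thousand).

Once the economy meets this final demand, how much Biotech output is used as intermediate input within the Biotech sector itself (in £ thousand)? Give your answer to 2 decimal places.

Technical coefficients a_ij = z_ij / X_j:
  a_11 = 153/340 = 0.45, a_21 = 0/340 = 0.00, a_31 = 85/340 = 0.25
  a_12 = 87/580 = 0.15, a_22 = 203/580 = 0.35, a_32 = 174/580 = 0.30
  a_13 = 28/560 = 0.05, a_23 = 224/560 = 0.40, a_33 = 28/560 = 0.05
I − A =
  [   0.55    -0.15    -0.05]
  [   0.00     0.65    -0.40]
  [  -0.25    -0.30     0.95]
Cofactors of I−A, C_ij = (−1)^(i+j)·(minor ij) (rows/columns in the sector order above):
  C_11 = (0.65)(0.95) − (-0.40)(-0.30) = 0.4975
  C_12 = −[(0.00)(0.95) − (-0.40)(-0.25)] = 0.1000
  C_13 = (0.00)(-0.30) − (0.65)(-0.25) = 0.1625
  C_21 = −[(-0.15)(0.95) − (-0.05)(-0.30)] = 0.1575
  C_22 = (0.55)(0.95) − (-0.05)(-0.25) = 0.5100
  C_23 = −[(0.55)(-0.30) − (-0.15)(-0.25)] = 0.2025
  C_31 = (-0.15)(-0.40) − (-0.05)(0.65) = 0.0925
  C_32 = −[(0.55)(-0.40) − (-0.05)(0.00)] = 0.2200
  C_33 = (0.55)(0.65) − (-0.15)(0.00) = 0.3575
det(I−A) = Σ_j (I−A)_1j·C_1j = (0.55)(0.4975) + (-0.15)(0.1000) + (-0.05)(0.1625) = 0.2505
adj(I−A) = Cᵀ =
  [ 0.4975   0.1575   0.0925]
  [ 0.1000   0.5100   0.2200]
  [ 0.1625   0.2025   0.3575]
(I − A)⁻¹ = adj(I−A) / det(I−A) ≈
  [   1.9860     0.6287     0.3693]
  [   0.3992     2.0359     0.8782]
  [   0.6487     0.8084     1.4271]
First solve x = (I − A)⁻¹ d = adj(I−A)·d / det(I−A); in particular x_2 = (0.1000·480 + 0.5100·380 + 0.2200·180) / 0.2505 = 281.40 / 0.2505 ≈ 1123.3533.
Intermediate flow from 2 to 2: z_22 = a_22 · x_2 = 0.35 × 281.40 / 0.2505 = 98.49 / 0.2505 ≈ 393.17.

z_22 = 393.17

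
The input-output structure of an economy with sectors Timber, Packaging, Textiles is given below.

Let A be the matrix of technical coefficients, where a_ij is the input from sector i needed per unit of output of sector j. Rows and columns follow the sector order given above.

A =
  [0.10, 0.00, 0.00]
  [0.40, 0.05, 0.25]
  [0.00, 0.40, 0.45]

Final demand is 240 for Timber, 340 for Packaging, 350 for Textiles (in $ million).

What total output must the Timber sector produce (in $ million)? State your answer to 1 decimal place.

I − A =
  [   0.90     0.00     0.00]
  [  -0.40     0.95    -0.25]
  [   0.00    -0.40     0.55]
Cofactors of I−A, C_ij = (−1)^(i+j)·(minor ij) (rows/columns in the sector order above):
  C_11 = (0.95)(0.55) − (-0.25)(-0.40) = 0.4225
  C_12 = −[(-0.40)(0.55) − (-0.25)(0.00)] = 0.2200
  C_13 = (-0.40)(-0.40) − (0.95)(0.00) = 0.1600
  C_21 = −[(0.00)(0.55) − (0.00)(-0.40)] = 0.0000
  C_22 = (0.90)(0.55) − (0.00)(0.00) = 0.4950
  C_23 = −[(0.90)(-0.40) − (0.00)(0.00)] = 0.3600
  C_31 = (0.00)(-0.25) − (0.00)(0.95) = 0.0000
  C_32 = −[(0.90)(-0.25) − (0.00)(-0.40)] = 0.2250
  C_33 = (0.90)(0.95) − (0.00)(-0.40) = 0.8550
det(I−A) = Σ_j (I−A)_1j·C_1j = (0.90)(0.4225) + (0.00)(0.2200) + (0.00)(0.1600) = 0.38025
adj(I−A) = Cᵀ =
  [ 0.4225   0.0000   0.0000]
  [ 0.2200   0.4950   0.2250]
  [ 0.1600   0.3600   0.8550]
(I − A)⁻¹ = adj(I−A) / det(I−A) ≈
  [   1.1111     0.0000     0.0000]
  [   0.5786     1.3018     0.5917]
  [   0.4208     0.9467     2.2485]
x = (I − A)⁻¹ d = adj(I−A)·d / det(I−A), with det(I−A) = 0.38025:
  x_1 = (0.4225·240 + 0.0000·340 + 0.0000·350) / 0.38025 = 101.40 / 0.38025 ≈ 266.7
  x_2 = (0.2200·240 + 0.4950·340 + 0.2250·350) / 0.38025 = 299.85 / 0.38025 ≈ 788.6
  x_3 = (0.1600·240 + 0.3600·340 + 0.8550·350) / 0.38025 = 460.05 / 0.38025 ≈ 1209.9

x_1 = 266.7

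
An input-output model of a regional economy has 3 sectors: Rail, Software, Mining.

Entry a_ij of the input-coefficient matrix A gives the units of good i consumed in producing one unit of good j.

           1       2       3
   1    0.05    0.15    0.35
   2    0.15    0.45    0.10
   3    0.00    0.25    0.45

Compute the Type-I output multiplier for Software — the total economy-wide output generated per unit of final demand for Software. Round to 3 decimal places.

m_2 = 3.906

I − A =
  [   0.95    -0.15    -0.35]
  [  -0.15     0.55    -0.10]
  [   0.00    -0.25     0.55]
Cofactors of I−A, C_ij = (−1)^(i+j)·(minor ij) (rows/columns in the sector order above):
  C_11 = (0.55)(0.55) − (-0.10)(-0.25) = 0.2775
  C_12 = −[(-0.15)(0.55) − (-0.10)(0.00)] = 0.0825
  C_13 = (-0.15)(-0.25) − (0.55)(0.00) = 0.0375
  C_21 = −[(-0.15)(0.55) − (-0.35)(-0.25)] = 0.1700
  C_22 = (0.95)(0.55) − (-0.35)(0.00) = 0.5225
  C_23 = −[(0.95)(-0.25) − (-0.15)(0.00)] = 0.2375
  C_31 = (-0.15)(-0.10) − (-0.35)(0.55) = 0.2075
  C_32 = −[(0.95)(-0.10) − (-0.35)(-0.15)] = 0.1475
  C_33 = (0.95)(0.55) − (-0.15)(-0.15) = 0.5000
det(I−A) = Σ_j (I−A)_1j·C_1j = (0.95)(0.2775) + (-0.15)(0.0825) + (-0.35)(0.0375) = 0.238125
adj(I−A) = Cᵀ =
  [ 0.2775   0.1700   0.2075]
  [ 0.0825   0.5225   0.1475]
  [ 0.0375   0.2375   0.5000]
(I − A)⁻¹ = adj(I−A) / det(I−A) ≈
  [   1.1654     0.7139     0.8714]
  [   0.3465     2.1942     0.6194]
  [   0.1575     0.9974     2.0997]
The output multiplier for sector j is the column-j sum of the Leontief inverse (I − A)⁻¹ = adj(I−A) / det(I−A).
Column 2 of adj(I−A): (0.1700, 0.5225, 0.2375); det(I−A) = 0.238125.
m_2 = (0.1700 + 0.5225 + 0.2375) / 0.238125 = 0.93 / 0.238125 ≈ 3.906.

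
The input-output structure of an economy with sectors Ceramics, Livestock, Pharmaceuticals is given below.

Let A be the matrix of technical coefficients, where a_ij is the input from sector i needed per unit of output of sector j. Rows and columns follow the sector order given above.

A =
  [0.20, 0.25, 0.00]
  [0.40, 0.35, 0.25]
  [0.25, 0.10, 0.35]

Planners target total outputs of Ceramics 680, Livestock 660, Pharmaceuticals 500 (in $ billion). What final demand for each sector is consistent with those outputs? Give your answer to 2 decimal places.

I − A =
  [   0.80    -0.25     0.00]
  [  -0.40     0.65    -0.25]
  [  -0.25    -0.10     0.65]
d = (I − A) x:
  d_C = (+0.80)·680 + (-0.25)·660 + (+0.00)·500 = 379.00
  d_L = (-0.40)·680 + (+0.65)·660 + (-0.25)·500 = 32.00
  d_P = (-0.25)·680 + (-0.10)·660 + (+0.65)·500 = 89.00

d_C = 379.00, d_L = 32.00, d_P = 89.00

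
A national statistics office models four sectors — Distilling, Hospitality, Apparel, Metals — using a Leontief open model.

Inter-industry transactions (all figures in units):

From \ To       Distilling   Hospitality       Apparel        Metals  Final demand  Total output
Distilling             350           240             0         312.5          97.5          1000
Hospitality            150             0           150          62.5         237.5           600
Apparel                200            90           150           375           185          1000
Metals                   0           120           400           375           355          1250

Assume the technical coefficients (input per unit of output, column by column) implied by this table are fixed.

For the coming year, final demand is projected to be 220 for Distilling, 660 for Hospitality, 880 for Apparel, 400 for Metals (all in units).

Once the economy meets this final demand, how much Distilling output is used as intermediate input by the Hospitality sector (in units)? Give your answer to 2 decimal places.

z_DH = 618.67

Technical coefficients a_ij = z_ij / X_j:
  a_DD = 350/1000 = 0.35, a_HD = 150/1000 = 0.15, a_AD = 200/1000 = 0.20, a_MD = 0/1000 = 0.00
  a_DH = 240/600 = 0.40, a_HH = 0/600 = 0.00, a_AH = 90/600 = 0.15, a_MH = 120/600 = 0.20
  a_DA = 0/1000 = 0.00, a_HA = 150/1000 = 0.15, a_AA = 150/1000 = 0.15, a_MA = 400/1000 = 0.40
  a_DM = 312.5/1250 = 0.25, a_HM = 62.5/1250 = 0.05, a_AM = 375/1250 = 0.30, a_MM = 375/1250 = 0.30
I − A =
  [   0.65    -0.40     0.00    -0.25]
  [  -0.15     1.00    -0.15    -0.05]
  [  -0.20    -0.15     0.85    -0.30]
  [   0.00    -0.20    -0.40     0.70]
Compute the cofactors C_ij = (−1)^(i+j)·(3×3 minor ij) of I−A; the adjugate is their transpose:
adj(I−A) = Cᵀ =
  [ 0.438750   0.247500   0.157500   0.241875]
  [ 0.096250   0.288750   0.096250   0.096250]
  [ 0.162750   0.173250   0.399000   0.241500]
  [ 0.120500   0.181500   0.255500   0.474875]
det(I−A) = Σ_j (I−A)_1j·C_1j = (0.65)(0.438750) + (-0.40)(0.096250) + (0.00)(0.162750) + (-0.25)(0.120500) = 0.2165625
(I − A)⁻¹ = adj(I−A) / det(I−A) ≈
  [   2.0260     1.1429     0.7273     1.1169]
  [   0.4444     1.3333     0.4444     0.4444]
  [   0.7515     0.8000     1.8424     1.1152]
  [   0.5564     0.8381     1.1798     2.1928]
First solve x = (I − A)⁻¹ d = adj(I−A)·d / det(I−A); in particular x_H = (0.096250·220 + 0.288750·660 + 0.096250·880 + 0.096250·400) / 0.2165625 = 334.95 / 0.2165625 ≈ 1546.6667.
Intermediate flow from D to H: z_DH = a_DH · x_H = 0.40 × 334.95 / 0.2165625 = 133.98 / 0.2165625 ≈ 618.67.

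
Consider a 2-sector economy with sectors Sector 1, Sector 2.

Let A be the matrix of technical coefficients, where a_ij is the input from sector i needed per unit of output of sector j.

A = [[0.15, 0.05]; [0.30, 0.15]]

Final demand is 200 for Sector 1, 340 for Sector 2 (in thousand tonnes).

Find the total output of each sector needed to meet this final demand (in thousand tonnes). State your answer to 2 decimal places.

x_1 = 264.31, x_2 = 493.29

I − A =
  [   0.85    -0.05]
  [  -0.30     0.85]
det(I−A) = (0.85)(0.85) − (-0.05)(-0.30) = 0.7075
adj(I−A) = [[0.85, 0.05], [0.30, 0.85]]
(I − A)⁻¹ = adj(I−A) / det(I−A) ≈
  [   1.2014     0.0707]
  [   0.4240     1.2014]
x = (I − A)⁻¹ d = adj(I−A)·d / det(I−A), with det(I−A) = 0.7075:
  x_1 = (0.85·200 + 0.05·340) / 0.7075 = 187.00 / 0.7075 ≈ 264.31
  x_2 = (0.30·200 + 0.85·340) / 0.7075 = 349.00 / 0.7075 ≈ 493.29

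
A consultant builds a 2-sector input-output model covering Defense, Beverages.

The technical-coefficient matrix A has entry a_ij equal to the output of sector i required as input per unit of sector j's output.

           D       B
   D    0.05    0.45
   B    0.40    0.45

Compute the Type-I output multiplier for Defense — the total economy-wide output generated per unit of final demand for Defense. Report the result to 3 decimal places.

I − A =
  [   0.95    -0.45]
  [  -0.40     0.55]
det(I−A) = (0.95)(0.55) − (-0.45)(-0.40) = 0.3425
adj(I−A) = [[0.55, 0.45], [0.40, 0.95]]
(I − A)⁻¹ = adj(I−A) / det(I−A) ≈
  [   1.6058     1.3139]
  [   1.1679     2.7737]
The output multiplier for sector j is the column-j sum of the Leontief inverse (I − A)⁻¹ = adj(I−A) / det(I−A).
Column D of adj(I−A): (0.55, 0.40); det(I−A) = 0.3425.
m_D = (0.55 + 0.40) / 0.3425 = 0.95 / 0.3425 ≈ 2.774.

m_D = 2.774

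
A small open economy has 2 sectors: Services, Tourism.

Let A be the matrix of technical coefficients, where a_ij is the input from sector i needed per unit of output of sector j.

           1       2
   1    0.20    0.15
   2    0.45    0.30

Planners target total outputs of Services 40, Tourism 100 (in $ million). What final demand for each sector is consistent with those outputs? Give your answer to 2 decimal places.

d_1 = 17.00, d_2 = 52.00

I − A =
  [   0.80    -0.15]
  [  -0.45     0.70]
d = (I − A) x:
  d_1 = (+0.80)·40 + (-0.15)·100 = 17.00
  d_2 = (-0.45)·40 + (+0.70)·100 = 52.00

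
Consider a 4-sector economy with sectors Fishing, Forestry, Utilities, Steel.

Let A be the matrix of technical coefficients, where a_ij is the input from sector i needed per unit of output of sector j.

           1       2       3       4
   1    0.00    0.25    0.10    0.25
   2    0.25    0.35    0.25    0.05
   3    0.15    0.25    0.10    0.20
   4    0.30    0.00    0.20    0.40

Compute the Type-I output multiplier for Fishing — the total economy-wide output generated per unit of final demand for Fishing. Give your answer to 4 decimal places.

m_1 = 4.3996

I − A =
  [   1.00    -0.25    -0.10    -0.25]
  [  -0.25     0.65    -0.25    -0.05]
  [  -0.15    -0.25     0.90    -0.20]
  [  -0.30     0.00    -0.20     0.60]
Compute the cofactors C_ij = (−1)^(i+j)·(3×3 minor ij) of I−A; the adjugate is their transpose:
adj(I−A) = Cᵀ =
  [ 0.285000   0.152500   0.111500   0.168625]
  [ 0.177500   0.410000   0.170250   0.164875]
  [ 0.138750   0.168750   0.300000   0.171875]
  [ 0.188750   0.132500   0.155750   0.440875]
det(I−A) = Σ_j (I−A)_1j·C_1j = (1.00)(0.285000) + (-0.25)(0.177500) + (-0.10)(0.138750) + (-0.25)(0.188750) = 0.1795625
(I − A)⁻¹ = adj(I−A) / det(I−A) ≈
  [   1.58719     0.84929     0.62095     0.93909]
  [   0.98851     2.28333     0.94814     0.91820]
  [   0.77271     0.93978     1.67073     0.95719]
  [   1.05117     0.73790     0.86739     2.45527]
The output multiplier for sector j is the column-j sum of the Leontief inverse (I − A)⁻¹ = adj(I−A) / det(I−A).
Column 1 of adj(I−A): (0.285000, 0.177500, 0.138750, 0.188750); det(I−A) = 0.1795625.
m_1 = (0.285000 + 0.177500 + 0.138750 + 0.188750) / 0.1795625 = 0.79 / 0.1795625 ≈ 4.3996.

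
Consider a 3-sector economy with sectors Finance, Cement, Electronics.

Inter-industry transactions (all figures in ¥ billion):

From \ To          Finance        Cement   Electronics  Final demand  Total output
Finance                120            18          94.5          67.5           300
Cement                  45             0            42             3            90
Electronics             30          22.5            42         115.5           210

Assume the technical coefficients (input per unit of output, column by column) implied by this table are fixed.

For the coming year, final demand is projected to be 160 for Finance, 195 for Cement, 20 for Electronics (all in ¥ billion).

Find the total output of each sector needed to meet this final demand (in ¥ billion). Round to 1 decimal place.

x_F = 508.0, x_C = 308.2, x_E = 184.8

Technical coefficients a_ij = z_ij / X_j:
  a_FF = 120/300 = 0.40, a_CF = 45/300 = 0.15, a_EF = 30/300 = 0.10
  a_FC = 18/90 = 0.20, a_CC = 0/90 = 0.00, a_EC = 22.5/90 = 0.25
  a_FE = 94.5/210 = 0.45, a_CE = 42/210 = 0.20, a_EE = 42/210 = 0.20
I − A =
  [   0.60    -0.20    -0.45]
  [  -0.15     1.00    -0.20]
  [  -0.10    -0.25     0.80]
Cofactors of I−A, C_ij = (−1)^(i+j)·(minor ij) (rows/columns in the sector order above):
  C_11 = (1.00)(0.80) − (-0.20)(-0.25) = 0.7500
  C_12 = −[(-0.15)(0.80) − (-0.20)(-0.10)] = 0.1400
  C_13 = (-0.15)(-0.25) − (1.00)(-0.10) = 0.1375
  C_21 = −[(-0.20)(0.80) − (-0.45)(-0.25)] = 0.2725
  C_22 = (0.60)(0.80) − (-0.45)(-0.10) = 0.4350
  C_23 = −[(0.60)(-0.25) − (-0.20)(-0.10)] = 0.1700
  C_31 = (-0.20)(-0.20) − (-0.45)(1.00) = 0.4900
  C_32 = −[(0.60)(-0.20) − (-0.45)(-0.15)] = 0.1875
  C_33 = (0.60)(1.00) − (-0.20)(-0.15) = 0.5700
det(I−A) = Σ_j (I−A)_1j·C_1j = (0.60)(0.7500) + (-0.20)(0.1400) + (-0.45)(0.1375) = 0.360125
adj(I−A) = Cᵀ =
  [ 0.7500   0.2725   0.4900]
  [ 0.1400   0.4350   0.1875]
  [ 0.1375   0.1700   0.5700]
(I − A)⁻¹ = adj(I−A) / det(I−A) ≈
  [   2.0826     0.7567     1.3606]
  [   0.3888     1.2079     0.5207]
  [   0.3818     0.4721     1.5828]
x = (I − A)⁻¹ d = adj(I−A)·d / det(I−A), with det(I−A) = 0.360125:
  x_F = (0.7500·160 + 0.2725·195 + 0.4900·20) / 0.360125 = 182.9375 / 0.360125 ≈ 508.0
  x_C = (0.1400·160 + 0.4350·195 + 0.1875·20) / 0.360125 = 110.975 / 0.360125 ≈ 308.2
  x_E = (0.1375·160 + 0.1700·195 + 0.5700·20) / 0.360125 = 66.55 / 0.360125 ≈ 184.8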